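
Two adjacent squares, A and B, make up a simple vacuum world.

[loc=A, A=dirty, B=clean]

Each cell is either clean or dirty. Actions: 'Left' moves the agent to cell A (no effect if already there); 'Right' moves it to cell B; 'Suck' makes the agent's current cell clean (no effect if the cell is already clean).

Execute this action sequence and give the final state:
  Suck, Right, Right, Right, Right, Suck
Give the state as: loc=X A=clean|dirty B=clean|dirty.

1. Suck → loc=A A=clean B=clean
2. Right → loc=B A=clean B=clean
3. Right → loc=B A=clean B=clean
4. Right → loc=B A=clean B=clean
5. Right → loc=B A=clean B=clean
6. Suck → loc=B A=clean B=clean

loc=B A=clean B=clean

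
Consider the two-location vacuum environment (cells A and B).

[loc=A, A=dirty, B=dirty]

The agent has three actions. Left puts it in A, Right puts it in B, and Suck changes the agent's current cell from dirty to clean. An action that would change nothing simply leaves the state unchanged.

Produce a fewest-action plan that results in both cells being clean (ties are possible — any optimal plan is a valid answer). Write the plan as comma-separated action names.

Suck (#1): (A; A:clean, B:dirty)
Right (#2): (B; A:clean, B:dirty)
Suck (#3): (B; A:clean, B:clean)
min 3: Suck A + move + Suck B

Suck, Right, Suck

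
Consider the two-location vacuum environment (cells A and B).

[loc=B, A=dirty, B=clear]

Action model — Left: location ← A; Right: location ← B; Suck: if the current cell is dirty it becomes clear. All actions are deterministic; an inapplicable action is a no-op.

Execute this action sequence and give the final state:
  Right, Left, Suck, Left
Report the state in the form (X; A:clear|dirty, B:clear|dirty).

(A; A:clear, B:clear)

1) do Right; now (B; A:dirty, B:clear)
2) do Left; now (A; A:dirty, B:clear)
3) do Suck; now (A; A:clear, B:clear)
4) do Left; now (A; A:clear, B:clear)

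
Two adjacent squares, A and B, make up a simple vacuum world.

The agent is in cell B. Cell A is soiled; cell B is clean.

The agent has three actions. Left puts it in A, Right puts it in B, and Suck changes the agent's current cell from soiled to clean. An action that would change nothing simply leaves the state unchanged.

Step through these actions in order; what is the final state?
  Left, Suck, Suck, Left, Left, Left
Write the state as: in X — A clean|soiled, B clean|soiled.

in A — A clean, B clean

1) do Left; now in A — A soiled, B clean
2) do Suck; now in A — A clean, B clean
3) do Suck; now in A — A clean, B clean
4) do Left; now in A — A clean, B clean
5) do Left; now in A — A clean, B clean
6) do Left; now in A — A clean, B clean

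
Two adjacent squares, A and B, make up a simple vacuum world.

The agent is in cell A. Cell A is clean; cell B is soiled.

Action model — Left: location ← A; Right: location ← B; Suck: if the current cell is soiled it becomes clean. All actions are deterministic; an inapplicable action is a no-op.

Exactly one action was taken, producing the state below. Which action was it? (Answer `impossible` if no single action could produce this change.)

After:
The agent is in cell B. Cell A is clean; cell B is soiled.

try  Left: in A — A clean, B soiled
try Right: in B — A clean, B soiled  ← match
try  Suck: in A — A clean, B soiled

Right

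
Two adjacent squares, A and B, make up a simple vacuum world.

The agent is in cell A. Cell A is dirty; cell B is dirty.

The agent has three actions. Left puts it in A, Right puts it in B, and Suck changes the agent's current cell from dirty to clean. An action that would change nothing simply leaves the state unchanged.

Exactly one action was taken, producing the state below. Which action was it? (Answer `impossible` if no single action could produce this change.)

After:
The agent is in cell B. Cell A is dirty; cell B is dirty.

Right

try  Left: (A; A:dirty, B:dirty)
try Right: (B; A:dirty, B:dirty)  ← match
try  Suck: (A; A:clean, B:dirty)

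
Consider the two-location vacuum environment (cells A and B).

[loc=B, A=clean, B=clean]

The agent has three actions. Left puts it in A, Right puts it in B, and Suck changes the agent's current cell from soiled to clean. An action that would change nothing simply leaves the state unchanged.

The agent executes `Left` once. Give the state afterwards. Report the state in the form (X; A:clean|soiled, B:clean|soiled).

(A; A:clean, B:clean)

start: (B; A:clean, B:clean)
1. Left → (A; A:clean, B:clean)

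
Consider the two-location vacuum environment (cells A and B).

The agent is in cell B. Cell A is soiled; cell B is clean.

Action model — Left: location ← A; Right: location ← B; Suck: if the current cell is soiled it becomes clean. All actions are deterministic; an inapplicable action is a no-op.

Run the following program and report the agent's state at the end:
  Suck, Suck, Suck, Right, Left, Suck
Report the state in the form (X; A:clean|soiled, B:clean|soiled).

(A; A:clean, B:clean)

1) do Suck; now (B; A:soiled, B:clean)
2) do Suck; now (B; A:soiled, B:clean)
3) do Suck; now (B; A:soiled, B:clean)
4) do Right; now (B; A:soiled, B:clean)
5) do Left; now (A; A:soiled, B:clean)
6) do Suck; now (A; A:clean, B:clean)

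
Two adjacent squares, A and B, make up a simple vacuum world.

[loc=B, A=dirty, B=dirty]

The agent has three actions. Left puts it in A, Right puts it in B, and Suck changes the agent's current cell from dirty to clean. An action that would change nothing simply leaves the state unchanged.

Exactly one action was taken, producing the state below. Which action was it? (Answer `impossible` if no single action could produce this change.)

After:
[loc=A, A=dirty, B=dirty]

try  Left: <A|dirty|dirty>  ← match
try Right: <B|dirty|dirty>
try  Suck: <B|dirty|clean>

Left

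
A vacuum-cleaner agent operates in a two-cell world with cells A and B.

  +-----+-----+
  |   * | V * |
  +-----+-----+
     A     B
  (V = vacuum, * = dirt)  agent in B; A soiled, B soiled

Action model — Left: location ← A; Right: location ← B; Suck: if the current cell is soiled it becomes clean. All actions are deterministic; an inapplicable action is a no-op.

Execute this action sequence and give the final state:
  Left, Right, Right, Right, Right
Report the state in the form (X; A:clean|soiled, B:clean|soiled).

(B; A:soiled, B:soiled)

Left (#1): (A; A:soiled, B:soiled)
Right (#2): (B; A:soiled, B:soiled)
Right (#3): (B; A:soiled, B:soiled)
Right (#4): (B; A:soiled, B:soiled)
Right (#5): (B; A:soiled, B:soiled)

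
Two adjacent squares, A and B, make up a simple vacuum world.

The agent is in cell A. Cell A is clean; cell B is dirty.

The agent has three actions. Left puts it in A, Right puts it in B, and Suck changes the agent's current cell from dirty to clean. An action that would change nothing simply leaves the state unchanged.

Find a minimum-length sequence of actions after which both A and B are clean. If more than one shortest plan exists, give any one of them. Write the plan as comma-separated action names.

Right, Suck

Right (#1): (B; A:clean, B:dirty)
Suck (#2): (B; A:clean, B:clean)
min 2: go B then Suck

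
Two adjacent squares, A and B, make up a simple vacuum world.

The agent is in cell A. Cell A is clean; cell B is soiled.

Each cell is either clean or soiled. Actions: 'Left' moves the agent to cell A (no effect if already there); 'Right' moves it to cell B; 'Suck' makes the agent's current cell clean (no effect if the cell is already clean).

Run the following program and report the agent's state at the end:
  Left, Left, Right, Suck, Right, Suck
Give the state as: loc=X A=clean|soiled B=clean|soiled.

1. Left → loc=A A=clean B=soiled
2. Left → loc=A A=clean B=soiled
3. Right → loc=B A=clean B=soiled
4. Suck → loc=B A=clean B=clean
5. Right → loc=B A=clean B=clean
6. Suck → loc=B A=clean B=clean

loc=B A=clean B=clean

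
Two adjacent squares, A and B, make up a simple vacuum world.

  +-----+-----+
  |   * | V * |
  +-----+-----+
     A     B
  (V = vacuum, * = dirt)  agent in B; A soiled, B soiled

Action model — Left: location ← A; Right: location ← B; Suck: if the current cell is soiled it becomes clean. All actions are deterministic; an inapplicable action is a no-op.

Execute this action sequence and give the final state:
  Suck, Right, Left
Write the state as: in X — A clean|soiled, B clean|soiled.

in A — A soiled, B clean

t=1 Suck ⇒ in B — A soiled, B clean
t=2 Right ⇒ in B — A soiled, B clean
t=3 Left ⇒ in A — A soiled, B clean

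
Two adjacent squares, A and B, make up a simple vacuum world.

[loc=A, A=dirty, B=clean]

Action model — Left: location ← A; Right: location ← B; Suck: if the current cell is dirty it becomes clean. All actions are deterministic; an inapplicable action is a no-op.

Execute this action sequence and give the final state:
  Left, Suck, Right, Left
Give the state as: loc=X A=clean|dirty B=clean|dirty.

loc=A A=clean B=clean

Left (#1): loc=A A=dirty B=clean
Suck (#2): loc=A A=clean B=clean
Right (#3): loc=B A=clean B=clean
Left (#4): loc=A A=clean B=clean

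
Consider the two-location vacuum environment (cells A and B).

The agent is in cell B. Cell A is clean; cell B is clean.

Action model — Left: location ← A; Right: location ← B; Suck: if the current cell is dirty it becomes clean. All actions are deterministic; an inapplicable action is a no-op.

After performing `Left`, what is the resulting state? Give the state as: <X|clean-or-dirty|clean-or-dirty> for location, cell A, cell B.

start: <B|clean|clean>
step 1/1 (Left): <A|clean|clean>

<A|clean|clean>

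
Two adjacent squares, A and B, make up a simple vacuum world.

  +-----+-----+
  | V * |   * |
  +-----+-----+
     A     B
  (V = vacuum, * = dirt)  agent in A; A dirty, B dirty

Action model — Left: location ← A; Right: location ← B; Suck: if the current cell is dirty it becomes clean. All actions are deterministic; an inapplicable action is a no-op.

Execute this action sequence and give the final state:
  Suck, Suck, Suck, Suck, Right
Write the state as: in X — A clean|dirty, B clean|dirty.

in B — A clean, B dirty

step 1/5 (Suck): in A — A clean, B dirty
step 2/5 (Suck): in A — A clean, B dirty
step 3/5 (Suck): in A — A clean, B dirty
step 4/5 (Suck): in A — A clean, B dirty
step 5/5 (Right): in B — A clean, B dirty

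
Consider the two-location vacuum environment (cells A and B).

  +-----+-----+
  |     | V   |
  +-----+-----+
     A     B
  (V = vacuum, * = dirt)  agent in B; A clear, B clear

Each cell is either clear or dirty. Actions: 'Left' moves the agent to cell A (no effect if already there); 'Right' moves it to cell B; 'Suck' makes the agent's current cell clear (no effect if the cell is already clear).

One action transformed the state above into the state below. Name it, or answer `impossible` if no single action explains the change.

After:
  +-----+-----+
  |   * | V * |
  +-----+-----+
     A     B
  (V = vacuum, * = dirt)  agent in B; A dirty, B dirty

try  Left: (A; A:clear, B:clear)
try Right: (B; A:clear, B:clear)
try  Suck: (B; A:clear, B:clear)
no single action produces the after-state

impossible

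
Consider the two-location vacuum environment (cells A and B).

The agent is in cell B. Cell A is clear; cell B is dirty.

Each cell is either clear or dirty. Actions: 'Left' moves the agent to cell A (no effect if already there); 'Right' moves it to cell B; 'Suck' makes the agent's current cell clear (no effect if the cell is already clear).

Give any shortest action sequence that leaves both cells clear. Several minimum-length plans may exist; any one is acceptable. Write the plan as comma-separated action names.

Suck

t=1 Suck ⇒ in B — A clear, B clear
min 1: B is dirty, one Suck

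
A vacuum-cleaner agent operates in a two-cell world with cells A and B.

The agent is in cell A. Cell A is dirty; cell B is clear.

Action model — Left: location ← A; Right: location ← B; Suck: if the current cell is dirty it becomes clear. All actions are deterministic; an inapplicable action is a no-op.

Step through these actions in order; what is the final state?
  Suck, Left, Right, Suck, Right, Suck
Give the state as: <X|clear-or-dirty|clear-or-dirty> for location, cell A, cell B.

<B|clear|clear>

step 1/6 (Suck): <A|clear|clear>
step 2/6 (Left): <A|clear|clear>
step 3/6 (Right): <B|clear|clear>
step 4/6 (Suck): <B|clear|clear>
step 5/6 (Right): <B|clear|clear>
step 6/6 (Suck): <B|clear|clear>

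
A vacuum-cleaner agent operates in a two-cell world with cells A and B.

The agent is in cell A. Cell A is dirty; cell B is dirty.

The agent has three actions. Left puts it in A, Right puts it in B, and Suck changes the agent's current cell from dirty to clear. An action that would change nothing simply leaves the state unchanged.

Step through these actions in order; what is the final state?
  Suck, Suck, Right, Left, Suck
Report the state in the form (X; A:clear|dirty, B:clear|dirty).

t=1 Suck ⇒ (A; A:clear, B:dirty)
t=2 Suck ⇒ (A; A:clear, B:dirty)
t=3 Right ⇒ (B; A:clear, B:dirty)
t=4 Left ⇒ (A; A:clear, B:dirty)
t=5 Suck ⇒ (A; A:clear, B:dirty)

(A; A:clear, B:dirty)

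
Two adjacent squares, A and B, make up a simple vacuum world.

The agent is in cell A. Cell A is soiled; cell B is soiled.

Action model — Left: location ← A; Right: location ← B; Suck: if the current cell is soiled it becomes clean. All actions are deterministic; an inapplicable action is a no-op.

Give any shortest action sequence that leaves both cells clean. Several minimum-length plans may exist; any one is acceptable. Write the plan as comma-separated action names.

t=1 Suck ⇒ <A|clean|soiled>
t=2 Right ⇒ <B|clean|soiled>
t=3 Suck ⇒ <B|clean|clean>
min 3: Suck A + move + Suck B

Suck, Right, Suck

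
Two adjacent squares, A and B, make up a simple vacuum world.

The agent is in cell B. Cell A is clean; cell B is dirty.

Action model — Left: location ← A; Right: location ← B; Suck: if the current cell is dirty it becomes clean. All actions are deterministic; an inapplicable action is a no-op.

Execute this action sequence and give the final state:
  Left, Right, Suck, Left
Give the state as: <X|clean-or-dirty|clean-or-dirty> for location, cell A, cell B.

1) do Left; now <A|clean|dirty>
2) do Right; now <B|clean|dirty>
3) do Suck; now <B|clean|clean>
4) do Left; now <A|clean|clean>

<A|clean|clean>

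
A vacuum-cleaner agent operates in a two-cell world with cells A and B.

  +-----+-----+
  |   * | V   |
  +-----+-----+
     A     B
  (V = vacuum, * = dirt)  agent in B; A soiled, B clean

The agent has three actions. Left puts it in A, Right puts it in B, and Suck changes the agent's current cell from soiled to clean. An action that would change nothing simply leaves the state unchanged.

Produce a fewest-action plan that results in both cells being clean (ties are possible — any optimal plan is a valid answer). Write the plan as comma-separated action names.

Left, Suck

[1] after Left: loc=A A=soiled B=clean
[2] after Suck: loc=A A=clean B=clean
min 2: go A then Suck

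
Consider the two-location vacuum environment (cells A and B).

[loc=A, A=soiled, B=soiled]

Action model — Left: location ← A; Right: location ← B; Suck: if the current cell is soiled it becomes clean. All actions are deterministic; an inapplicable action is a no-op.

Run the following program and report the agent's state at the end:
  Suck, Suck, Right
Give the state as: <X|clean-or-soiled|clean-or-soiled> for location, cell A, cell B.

<B|clean|soiled>

Suck (#1): <A|clean|soiled>
Suck (#2): <A|clean|soiled>
Right (#3): <B|clean|soiled>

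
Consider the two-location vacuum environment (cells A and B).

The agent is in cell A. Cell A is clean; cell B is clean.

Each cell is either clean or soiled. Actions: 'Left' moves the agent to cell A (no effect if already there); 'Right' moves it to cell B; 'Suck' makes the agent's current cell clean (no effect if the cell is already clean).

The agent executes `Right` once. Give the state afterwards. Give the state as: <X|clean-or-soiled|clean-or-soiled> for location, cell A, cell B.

<B|clean|clean>

start: <A|clean|clean>
1. Right → <B|clean|clean>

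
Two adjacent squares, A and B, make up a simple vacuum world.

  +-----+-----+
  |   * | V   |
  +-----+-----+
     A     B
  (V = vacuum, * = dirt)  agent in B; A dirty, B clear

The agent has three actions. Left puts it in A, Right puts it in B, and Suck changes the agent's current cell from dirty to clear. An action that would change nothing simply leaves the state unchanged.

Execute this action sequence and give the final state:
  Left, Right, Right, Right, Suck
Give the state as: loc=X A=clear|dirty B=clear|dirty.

step 1/5 (Left): loc=A A=dirty B=clear
step 2/5 (Right): loc=B A=dirty B=clear
step 3/5 (Right): loc=B A=dirty B=clear
step 4/5 (Right): loc=B A=dirty B=clear
step 5/5 (Suck): loc=B A=dirty B=clear

loc=B A=dirty B=clear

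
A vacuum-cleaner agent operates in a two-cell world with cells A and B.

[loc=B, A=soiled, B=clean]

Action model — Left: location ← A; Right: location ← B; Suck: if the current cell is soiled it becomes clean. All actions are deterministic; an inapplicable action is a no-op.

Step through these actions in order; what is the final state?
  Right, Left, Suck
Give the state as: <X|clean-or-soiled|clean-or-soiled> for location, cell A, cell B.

<A|clean|clean>

1) do Right; now <B|soiled|clean>
2) do Left; now <A|soiled|clean>
3) do Suck; now <A|clean|clean>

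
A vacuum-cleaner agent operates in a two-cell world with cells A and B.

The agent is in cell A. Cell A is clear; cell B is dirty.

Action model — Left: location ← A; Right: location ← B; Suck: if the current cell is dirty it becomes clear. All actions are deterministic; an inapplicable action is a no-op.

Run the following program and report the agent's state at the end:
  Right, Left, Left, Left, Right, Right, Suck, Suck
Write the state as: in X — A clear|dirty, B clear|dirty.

step 1/8 (Right): in B — A clear, B dirty
step 2/8 (Left): in A — A clear, B dirty
step 3/8 (Left): in A — A clear, B dirty
step 4/8 (Left): in A — A clear, B dirty
step 5/8 (Right): in B — A clear, B dirty
step 6/8 (Right): in B — A clear, B dirty
step 7/8 (Suck): in B — A clear, B clear
step 8/8 (Suck): in B — A clear, B clear

in B — A clear, B clear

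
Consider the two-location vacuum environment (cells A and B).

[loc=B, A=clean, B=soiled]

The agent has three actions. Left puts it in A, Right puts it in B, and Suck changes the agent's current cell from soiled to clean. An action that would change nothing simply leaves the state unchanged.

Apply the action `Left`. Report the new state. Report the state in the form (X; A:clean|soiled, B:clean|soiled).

start: (B; A:clean, B:soiled)
1. Left → (A; A:clean, B:soiled)

(A; A:clean, B:soiled)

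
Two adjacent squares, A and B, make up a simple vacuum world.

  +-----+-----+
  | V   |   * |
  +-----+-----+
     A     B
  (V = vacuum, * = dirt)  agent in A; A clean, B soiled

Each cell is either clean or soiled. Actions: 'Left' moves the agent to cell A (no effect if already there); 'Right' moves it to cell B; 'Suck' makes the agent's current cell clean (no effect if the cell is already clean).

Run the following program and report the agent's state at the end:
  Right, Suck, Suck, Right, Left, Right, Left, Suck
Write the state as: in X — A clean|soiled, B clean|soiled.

in A — A clean, B clean

Right (#1): in B — A clean, B soiled
Suck (#2): in B — A clean, B clean
Suck (#3): in B — A clean, B clean
Right (#4): in B — A clean, B clean
Left (#5): in A — A clean, B clean
Right (#6): in B — A clean, B clean
Left (#7): in A — A clean, B clean
Suck (#8): in A — A clean, B clean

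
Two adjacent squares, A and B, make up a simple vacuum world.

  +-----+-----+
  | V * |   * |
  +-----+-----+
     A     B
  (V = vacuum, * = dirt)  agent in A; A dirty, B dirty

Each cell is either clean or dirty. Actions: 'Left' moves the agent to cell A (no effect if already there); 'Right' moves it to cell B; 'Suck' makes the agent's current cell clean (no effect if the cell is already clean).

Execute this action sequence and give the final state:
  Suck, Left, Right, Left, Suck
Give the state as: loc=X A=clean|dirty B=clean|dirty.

step 1/5 (Suck): loc=A A=clean B=dirty
step 2/5 (Left): loc=A A=clean B=dirty
step 3/5 (Right): loc=B A=clean B=dirty
step 4/5 (Left): loc=A A=clean B=dirty
step 5/5 (Suck): loc=A A=clean B=dirty

loc=A A=clean B=dirty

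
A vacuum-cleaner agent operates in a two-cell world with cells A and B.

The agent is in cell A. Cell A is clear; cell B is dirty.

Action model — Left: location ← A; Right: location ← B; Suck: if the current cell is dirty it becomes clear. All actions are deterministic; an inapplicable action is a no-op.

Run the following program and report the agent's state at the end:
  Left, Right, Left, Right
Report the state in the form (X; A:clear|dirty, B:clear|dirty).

(B; A:clear, B:dirty)

[1] after Left: (A; A:clear, B:dirty)
[2] after Right: (B; A:clear, B:dirty)
[3] after Left: (A; A:clear, B:dirty)
[4] after Right: (B; A:clear, B:dirty)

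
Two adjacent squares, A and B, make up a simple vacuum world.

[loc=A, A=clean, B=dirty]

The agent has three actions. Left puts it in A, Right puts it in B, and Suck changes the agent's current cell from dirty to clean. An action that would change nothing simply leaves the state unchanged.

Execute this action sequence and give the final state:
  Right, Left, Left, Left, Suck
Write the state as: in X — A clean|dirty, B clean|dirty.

step 1/5 (Right): in B — A clean, B dirty
step 2/5 (Left): in A — A clean, B dirty
step 3/5 (Left): in A — A clean, B dirty
step 4/5 (Left): in A — A clean, B dirty
step 5/5 (Suck): in A — A clean, B dirty

in A — A clean, B dirty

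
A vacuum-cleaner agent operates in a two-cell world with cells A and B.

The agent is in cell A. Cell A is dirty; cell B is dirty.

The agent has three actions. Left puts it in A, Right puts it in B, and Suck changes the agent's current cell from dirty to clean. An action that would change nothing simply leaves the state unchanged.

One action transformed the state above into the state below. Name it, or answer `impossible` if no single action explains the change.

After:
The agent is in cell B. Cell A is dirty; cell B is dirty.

Right

try  Left: loc=A A=dirty B=dirty
try Right: loc=B A=dirty B=dirty  ← match
try  Suck: loc=A A=clean B=dirty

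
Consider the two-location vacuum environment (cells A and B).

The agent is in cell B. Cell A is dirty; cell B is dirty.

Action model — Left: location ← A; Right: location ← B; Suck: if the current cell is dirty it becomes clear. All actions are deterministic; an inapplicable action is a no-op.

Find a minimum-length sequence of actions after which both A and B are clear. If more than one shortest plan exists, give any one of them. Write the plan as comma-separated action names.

Suck, Left, Suck

Suck (#1): loc=B A=dirty B=clear
Left (#2): loc=A A=dirty B=clear
Suck (#3): loc=A A=clear B=clear
min 3: Suck B + move + Suck A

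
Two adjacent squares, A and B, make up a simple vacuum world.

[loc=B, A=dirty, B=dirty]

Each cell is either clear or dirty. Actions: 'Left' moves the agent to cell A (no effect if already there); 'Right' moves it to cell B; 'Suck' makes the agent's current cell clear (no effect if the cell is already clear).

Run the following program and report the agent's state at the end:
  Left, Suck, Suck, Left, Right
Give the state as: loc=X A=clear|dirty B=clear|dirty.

[1] after Left: loc=A A=dirty B=dirty
[2] after Suck: loc=A A=clear B=dirty
[3] after Suck: loc=A A=clear B=dirty
[4] after Left: loc=A A=clear B=dirty
[5] after Right: loc=B A=clear B=dirty

loc=B A=clear B=dirty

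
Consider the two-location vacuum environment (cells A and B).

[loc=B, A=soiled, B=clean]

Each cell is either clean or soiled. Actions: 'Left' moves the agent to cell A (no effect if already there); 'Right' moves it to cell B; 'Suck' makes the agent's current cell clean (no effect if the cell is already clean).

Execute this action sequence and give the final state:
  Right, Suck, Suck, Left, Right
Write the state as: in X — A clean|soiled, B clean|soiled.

1) do Right; now in B — A soiled, B clean
2) do Suck; now in B — A soiled, B clean
3) do Suck; now in B — A soiled, B clean
4) do Left; now in A — A soiled, B clean
5) do Right; now in B — A soiled, B clean

in B — A soiled, B clean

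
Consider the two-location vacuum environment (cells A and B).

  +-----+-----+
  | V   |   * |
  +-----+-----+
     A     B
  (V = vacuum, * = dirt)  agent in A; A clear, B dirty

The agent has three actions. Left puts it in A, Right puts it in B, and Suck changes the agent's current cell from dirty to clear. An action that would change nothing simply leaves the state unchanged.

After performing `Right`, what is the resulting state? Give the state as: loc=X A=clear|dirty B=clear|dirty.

start: loc=A A=clear B=dirty
Right (#1): loc=B A=clear B=dirty

loc=B A=clear B=dirty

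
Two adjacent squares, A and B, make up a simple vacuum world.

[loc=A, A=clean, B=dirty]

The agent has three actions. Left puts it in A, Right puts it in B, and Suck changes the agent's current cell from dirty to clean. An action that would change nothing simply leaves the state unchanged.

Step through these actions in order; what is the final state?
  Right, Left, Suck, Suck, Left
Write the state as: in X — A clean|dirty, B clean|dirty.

step 1/5 (Right): in B — A clean, B dirty
step 2/5 (Left): in A — A clean, B dirty
step 3/5 (Suck): in A — A clean, B dirty
step 4/5 (Suck): in A — A clean, B dirty
step 5/5 (Left): in A — A clean, B dirty

in A — A clean, B dirty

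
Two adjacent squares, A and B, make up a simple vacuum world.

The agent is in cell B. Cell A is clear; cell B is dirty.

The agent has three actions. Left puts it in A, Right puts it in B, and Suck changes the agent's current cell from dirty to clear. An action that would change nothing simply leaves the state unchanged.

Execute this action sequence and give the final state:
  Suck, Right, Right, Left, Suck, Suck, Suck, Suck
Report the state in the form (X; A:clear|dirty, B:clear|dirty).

(A; A:clear, B:clear)

1. Suck → (B; A:clear, B:clear)
2. Right → (B; A:clear, B:clear)
3. Right → (B; A:clear, B:clear)
4. Left → (A; A:clear, B:clear)
5. Suck → (A; A:clear, B:clear)
6. Suck → (A; A:clear, B:clear)
7. Suck → (A; A:clear, B:clear)
8. Suck → (A; A:clear, B:clear)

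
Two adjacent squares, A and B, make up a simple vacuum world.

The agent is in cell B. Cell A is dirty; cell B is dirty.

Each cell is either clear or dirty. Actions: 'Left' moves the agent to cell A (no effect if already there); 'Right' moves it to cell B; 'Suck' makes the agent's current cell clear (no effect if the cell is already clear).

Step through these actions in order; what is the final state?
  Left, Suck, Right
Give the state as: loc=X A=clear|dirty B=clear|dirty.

1. Left → loc=A A=dirty B=dirty
2. Suck → loc=A A=clear B=dirty
3. Right → loc=B A=clear B=dirty

loc=B A=clear B=dirty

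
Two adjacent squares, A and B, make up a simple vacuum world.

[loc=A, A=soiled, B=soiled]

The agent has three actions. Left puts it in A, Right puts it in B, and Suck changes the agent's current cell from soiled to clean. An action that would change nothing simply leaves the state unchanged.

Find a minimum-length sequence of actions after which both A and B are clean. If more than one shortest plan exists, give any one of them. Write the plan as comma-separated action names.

Suck, Right, Suck

1. Suck → <A|clean|soiled>
2. Right → <B|clean|soiled>
3. Suck → <B|clean|clean>
min 3: Suck A + move + Suck B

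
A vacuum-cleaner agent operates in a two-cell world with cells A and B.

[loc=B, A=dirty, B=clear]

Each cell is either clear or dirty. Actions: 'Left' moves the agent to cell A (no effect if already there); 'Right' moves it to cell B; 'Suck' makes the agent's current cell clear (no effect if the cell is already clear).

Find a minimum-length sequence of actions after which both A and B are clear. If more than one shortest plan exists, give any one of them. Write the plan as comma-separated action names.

Left, Suck

1. Left → loc=A A=dirty B=clear
2. Suck → loc=A A=clear B=clear
min 2: go A then Suck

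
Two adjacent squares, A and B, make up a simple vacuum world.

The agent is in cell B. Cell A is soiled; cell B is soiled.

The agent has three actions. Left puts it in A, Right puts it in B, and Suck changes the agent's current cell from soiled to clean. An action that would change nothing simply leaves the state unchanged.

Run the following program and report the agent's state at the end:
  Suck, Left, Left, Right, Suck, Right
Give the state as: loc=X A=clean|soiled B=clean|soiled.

1) do Suck; now loc=B A=soiled B=clean
2) do Left; now loc=A A=soiled B=clean
3) do Left; now loc=A A=soiled B=clean
4) do Right; now loc=B A=soiled B=clean
5) do Suck; now loc=B A=soiled B=clean
6) do Right; now loc=B A=soiled B=clean

loc=B A=soiled B=clean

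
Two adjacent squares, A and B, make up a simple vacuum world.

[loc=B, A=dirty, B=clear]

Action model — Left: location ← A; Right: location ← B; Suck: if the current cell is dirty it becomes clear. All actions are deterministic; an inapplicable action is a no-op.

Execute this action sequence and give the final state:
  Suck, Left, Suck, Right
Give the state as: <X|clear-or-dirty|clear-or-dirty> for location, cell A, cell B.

Suck (#1): <B|dirty|clear>
Left (#2): <A|dirty|clear>
Suck (#3): <A|clear|clear>
Right (#4): <B|clear|clear>

<B|clear|clear>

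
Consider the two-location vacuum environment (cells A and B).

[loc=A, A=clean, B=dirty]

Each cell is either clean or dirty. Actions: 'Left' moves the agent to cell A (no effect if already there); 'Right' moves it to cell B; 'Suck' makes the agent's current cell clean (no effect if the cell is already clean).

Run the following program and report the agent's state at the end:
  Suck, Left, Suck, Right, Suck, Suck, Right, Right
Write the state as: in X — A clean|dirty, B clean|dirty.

[1] after Suck: in A — A clean, B dirty
[2] after Left: in A — A clean, B dirty
[3] after Suck: in A — A clean, B dirty
[4] after Right: in B — A clean, B dirty
[5] after Suck: in B — A clean, B clean
[6] after Suck: in B — A clean, B clean
[7] after Right: in B — A clean, B clean
[8] after Right: in B — A clean, B clean

in B — A clean, B clean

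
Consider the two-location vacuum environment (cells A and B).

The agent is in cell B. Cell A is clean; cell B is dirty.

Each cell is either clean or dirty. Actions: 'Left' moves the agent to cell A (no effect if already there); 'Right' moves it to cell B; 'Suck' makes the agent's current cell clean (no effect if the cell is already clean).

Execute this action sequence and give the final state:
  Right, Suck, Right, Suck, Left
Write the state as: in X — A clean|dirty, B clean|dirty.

step 1/5 (Right): in B — A clean, B dirty
step 2/5 (Suck): in B — A clean, B clean
step 3/5 (Right): in B — A clean, B clean
step 4/5 (Suck): in B — A clean, B clean
step 5/5 (Left): in A — A clean, B clean

in A — A clean, B clean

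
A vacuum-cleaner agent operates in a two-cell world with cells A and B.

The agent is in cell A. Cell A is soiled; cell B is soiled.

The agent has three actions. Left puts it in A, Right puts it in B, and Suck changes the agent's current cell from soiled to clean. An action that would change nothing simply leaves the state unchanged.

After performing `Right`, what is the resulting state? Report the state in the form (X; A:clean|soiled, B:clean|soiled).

(B; A:soiled, B:soiled)

start: (A; A:soiled, B:soiled)
1) do Right; now (B; A:soiled, B:soiled)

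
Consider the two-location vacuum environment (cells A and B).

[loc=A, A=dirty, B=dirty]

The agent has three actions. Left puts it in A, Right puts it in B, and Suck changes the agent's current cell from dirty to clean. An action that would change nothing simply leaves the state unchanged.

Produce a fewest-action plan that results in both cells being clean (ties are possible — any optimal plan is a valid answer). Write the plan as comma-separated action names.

Suck, Right, Suck

1) do Suck; now (A; A:clean, B:dirty)
2) do Right; now (B; A:clean, B:dirty)
3) do Suck; now (B; A:clean, B:clean)
min 3: Suck A + move + Suck B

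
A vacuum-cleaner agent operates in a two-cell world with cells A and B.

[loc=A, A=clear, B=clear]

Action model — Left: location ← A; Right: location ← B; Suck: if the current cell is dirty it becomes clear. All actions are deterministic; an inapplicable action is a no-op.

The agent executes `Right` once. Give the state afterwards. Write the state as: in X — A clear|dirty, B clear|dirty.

start: in A — A clear, B clear
1) do Right; now in B — A clear, B clear

in B — A clear, B clear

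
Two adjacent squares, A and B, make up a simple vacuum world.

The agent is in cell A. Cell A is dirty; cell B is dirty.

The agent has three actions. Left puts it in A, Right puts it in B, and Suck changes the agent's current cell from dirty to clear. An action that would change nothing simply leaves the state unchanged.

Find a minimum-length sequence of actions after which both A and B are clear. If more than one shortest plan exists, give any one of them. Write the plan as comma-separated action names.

Suck, Right, Suck

step 1/3 (Suck): in A — A clear, B dirty
step 2/3 (Right): in B — A clear, B dirty
step 3/3 (Suck): in B — A clear, B clear
min 3: Suck A + move + Suck B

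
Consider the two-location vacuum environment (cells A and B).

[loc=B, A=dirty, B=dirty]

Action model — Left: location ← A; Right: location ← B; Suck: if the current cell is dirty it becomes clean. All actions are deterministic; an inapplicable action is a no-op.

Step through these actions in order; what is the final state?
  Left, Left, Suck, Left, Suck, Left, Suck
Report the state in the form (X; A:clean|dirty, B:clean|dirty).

1) do Left; now (A; A:dirty, B:dirty)
2) do Left; now (A; A:dirty, B:dirty)
3) do Suck; now (A; A:clean, B:dirty)
4) do Left; now (A; A:clean, B:dirty)
5) do Suck; now (A; A:clean, B:dirty)
6) do Left; now (A; A:clean, B:dirty)
7) do Suck; now (A; A:clean, B:dirty)

(A; A:clean, B:dirty)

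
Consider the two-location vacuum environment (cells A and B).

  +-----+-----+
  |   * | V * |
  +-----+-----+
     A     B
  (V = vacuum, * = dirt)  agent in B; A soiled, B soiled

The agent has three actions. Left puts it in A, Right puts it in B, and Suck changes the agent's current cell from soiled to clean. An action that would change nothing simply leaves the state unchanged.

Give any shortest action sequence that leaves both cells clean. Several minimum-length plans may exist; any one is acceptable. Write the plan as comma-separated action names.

step 1/3 (Suck): loc=B A=soiled B=clean
step 2/3 (Left): loc=A A=soiled B=clean
step 3/3 (Suck): loc=A A=clean B=clean
min 3: Suck B + move + Suck A

Suck, Left, Suck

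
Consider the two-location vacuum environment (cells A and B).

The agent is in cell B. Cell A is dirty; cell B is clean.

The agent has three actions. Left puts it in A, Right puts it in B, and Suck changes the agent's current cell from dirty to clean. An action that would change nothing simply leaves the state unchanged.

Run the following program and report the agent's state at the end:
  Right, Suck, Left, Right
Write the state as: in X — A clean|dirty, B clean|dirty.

step 1/4 (Right): in B — A dirty, B clean
step 2/4 (Suck): in B — A dirty, B clean
step 3/4 (Left): in A — A dirty, B clean
step 4/4 (Right): in B — A dirty, B clean

in B — A dirty, B clean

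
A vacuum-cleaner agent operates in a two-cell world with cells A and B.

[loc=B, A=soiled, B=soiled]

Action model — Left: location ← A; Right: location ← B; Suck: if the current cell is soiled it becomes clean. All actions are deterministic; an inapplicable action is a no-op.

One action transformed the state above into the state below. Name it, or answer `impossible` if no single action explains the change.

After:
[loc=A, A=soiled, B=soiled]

Left

try  Left: <A|soiled|soiled>  ← match
try Right: <B|soiled|soiled>
try  Suck: <B|soiled|clean>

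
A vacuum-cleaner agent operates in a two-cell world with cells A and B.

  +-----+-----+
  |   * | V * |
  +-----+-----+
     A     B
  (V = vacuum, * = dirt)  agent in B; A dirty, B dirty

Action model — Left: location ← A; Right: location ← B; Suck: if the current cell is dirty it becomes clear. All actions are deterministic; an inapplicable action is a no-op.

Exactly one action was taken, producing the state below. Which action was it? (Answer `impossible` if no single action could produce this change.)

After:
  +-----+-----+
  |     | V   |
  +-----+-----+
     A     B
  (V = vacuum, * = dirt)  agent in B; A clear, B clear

try  Left: <A|dirty|dirty>
try Right: <B|dirty|dirty>
try  Suck: <B|dirty|clear>
no single action produces the after-state

impossible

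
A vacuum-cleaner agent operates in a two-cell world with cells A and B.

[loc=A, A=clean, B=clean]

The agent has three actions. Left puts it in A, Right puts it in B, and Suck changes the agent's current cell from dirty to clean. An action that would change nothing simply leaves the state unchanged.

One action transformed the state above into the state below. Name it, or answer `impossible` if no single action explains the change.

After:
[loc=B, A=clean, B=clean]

Right

try  Left: <A|clean|clean>
try Right: <B|clean|clean>  ← match
try  Suck: <A|clean|clean>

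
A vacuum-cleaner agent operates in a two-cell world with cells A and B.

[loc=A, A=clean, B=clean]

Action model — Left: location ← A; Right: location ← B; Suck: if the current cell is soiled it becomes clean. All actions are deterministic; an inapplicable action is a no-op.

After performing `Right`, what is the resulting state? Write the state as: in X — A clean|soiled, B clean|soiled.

start: in A — A clean, B clean
1) do Right; now in B — A clean, B clean

in B — A clean, B clean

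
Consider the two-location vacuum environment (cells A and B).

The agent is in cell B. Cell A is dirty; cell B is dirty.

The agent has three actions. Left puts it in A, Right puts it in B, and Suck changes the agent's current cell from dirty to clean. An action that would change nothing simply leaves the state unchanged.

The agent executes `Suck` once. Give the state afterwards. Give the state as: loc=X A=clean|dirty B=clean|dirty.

start: loc=B A=dirty B=dirty
step 1/1 (Suck): loc=B A=dirty B=clean

loc=B A=dirty B=clean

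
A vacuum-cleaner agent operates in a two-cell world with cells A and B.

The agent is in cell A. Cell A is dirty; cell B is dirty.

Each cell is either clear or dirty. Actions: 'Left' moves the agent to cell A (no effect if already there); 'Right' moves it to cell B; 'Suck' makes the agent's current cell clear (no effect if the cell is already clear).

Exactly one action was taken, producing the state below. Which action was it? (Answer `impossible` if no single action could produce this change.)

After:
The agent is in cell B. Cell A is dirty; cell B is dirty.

Right

try  Left: <A|dirty|dirty>
try Right: <B|dirty|dirty>  ← match
try  Suck: <A|clear|dirty>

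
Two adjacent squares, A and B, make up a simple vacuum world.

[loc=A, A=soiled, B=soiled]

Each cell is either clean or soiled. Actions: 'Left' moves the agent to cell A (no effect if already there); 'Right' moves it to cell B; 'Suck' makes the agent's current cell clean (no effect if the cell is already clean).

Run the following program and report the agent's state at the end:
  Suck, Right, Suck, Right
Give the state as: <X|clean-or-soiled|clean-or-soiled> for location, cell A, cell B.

<B|clean|clean>

t=1 Suck ⇒ <A|clean|soiled>
t=2 Right ⇒ <B|clean|soiled>
t=3 Suck ⇒ <B|clean|clean>
t=4 Right ⇒ <B|clean|clean>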